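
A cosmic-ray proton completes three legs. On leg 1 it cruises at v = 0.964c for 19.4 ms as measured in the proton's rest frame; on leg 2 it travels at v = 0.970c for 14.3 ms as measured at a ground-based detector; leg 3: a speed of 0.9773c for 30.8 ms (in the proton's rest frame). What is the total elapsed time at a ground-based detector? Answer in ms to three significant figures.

Leg 1: γ = 1/√(1 − 0.964²) = 1/√0.07070 = 3.761; Δt_1 = 3.761 × 19.4 = 72.96 ms.
Leg 2: 14.3 ms is already measured at a ground-based detector.
Leg 3: γ = 1/√(1 − 0.9773²) = 1/√0.04488 = 4.720; Δt_3 = 4.720 × 30.8 = 145.4 ms.
Total: 72.96 + 14.30 + 145.4 ms.

Δt = 233 ms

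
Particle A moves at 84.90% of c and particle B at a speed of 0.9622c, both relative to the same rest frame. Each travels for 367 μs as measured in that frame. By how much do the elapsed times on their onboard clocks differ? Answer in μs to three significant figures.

|τ_A − τ_B| = 94.0 μs

A: β = 0.8490; γ = 1/√(1 − 0.8490²) = 1/√0.2792 = 1.893; τ_A = 367/1.893 = 193.9 μs.
B: γ = 1/√(1 − 0.9622²) = 1/√0.07417 = 3.672; τ_B = 367/3.672 = 99.95 μs.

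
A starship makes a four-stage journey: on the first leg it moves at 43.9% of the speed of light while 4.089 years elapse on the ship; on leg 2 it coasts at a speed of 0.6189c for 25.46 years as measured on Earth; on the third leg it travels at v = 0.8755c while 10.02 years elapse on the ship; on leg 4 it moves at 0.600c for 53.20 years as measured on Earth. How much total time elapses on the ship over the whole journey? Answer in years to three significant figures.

τ = 76.7 years

Leg 1: 4.089 years is already measured on the ship.
Leg 2: γ = 1/√(1 − 0.6189²) = 1/√0.6170 = 1.273; τ_2 = 25.46/1.273 = 20.00 years.
Leg 3: 10.02 years is already measured on the ship.
Leg 4: γ = 1/√(1 − 0.600²) = 5/4 = 1.250; τ_4 = 53.20/1.250 = 42.56 years.
Total: 4.089 + 20.00 + 10.02 + 42.56 years.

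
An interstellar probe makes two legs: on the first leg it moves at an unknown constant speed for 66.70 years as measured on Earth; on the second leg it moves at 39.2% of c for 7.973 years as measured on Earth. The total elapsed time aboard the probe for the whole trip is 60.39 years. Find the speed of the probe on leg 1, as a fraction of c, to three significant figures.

Leg 1: speed unknown; τ_1 = 66.70/γ_1.
Leg 2: β = 0.392; γ = 1/√(1 − 0.392²) = 1/√0.8463 = 1.087; τ_2 = 7.973/1.087 = 7.335 years.
Total proper time: τ_1 + 7.335 = 60.39, so τ_1 = 60.39 − 7.335 = 53.06 years.
γ_1 = 66.70/53.06 = 1.257; β = √(1 − 1/γ²) = √0.3673.

β = 0.606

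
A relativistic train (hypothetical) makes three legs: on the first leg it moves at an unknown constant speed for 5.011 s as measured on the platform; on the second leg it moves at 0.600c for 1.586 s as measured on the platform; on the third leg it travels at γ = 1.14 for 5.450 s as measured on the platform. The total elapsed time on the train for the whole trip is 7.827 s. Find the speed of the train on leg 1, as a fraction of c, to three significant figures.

β = 0.935

Leg 1: speed unknown; τ_1 = 5.011/γ_1.
Leg 2: γ = 1/√(1 − 0.600²) = 5/4 = 1.250; τ_2 = 1.586/1.250 = 1.269 s.
Leg 3: γ = 1.14; τ_3 = 5.450/1.140 = 4.781 s.
Total proper time: τ_1 + 1.269 + 4.781 = 7.827, so τ_1 = 7.827 − 6.050 = 1.777 s.
γ_1 = 5.011/1.777 = 2.819; β = √(1 − 1/γ²) = √0.8742.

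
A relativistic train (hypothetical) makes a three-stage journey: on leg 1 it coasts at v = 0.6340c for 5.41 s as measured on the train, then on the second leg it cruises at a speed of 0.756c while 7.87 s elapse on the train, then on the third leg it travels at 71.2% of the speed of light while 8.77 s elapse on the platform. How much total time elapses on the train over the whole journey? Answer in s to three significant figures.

Leg 1: 5.41 s is already measured on the train.
Leg 2: 7.87 s is already measured on the train.
Leg 3: β = 0.712; γ = 1/√(1 − 0.712²) = 1/√0.4931 = 1.424; τ_3 = 8.77/1.424 = 6.158 s.
Total: 5.410 + 7.870 + 6.158 s.

τ = 19.4 s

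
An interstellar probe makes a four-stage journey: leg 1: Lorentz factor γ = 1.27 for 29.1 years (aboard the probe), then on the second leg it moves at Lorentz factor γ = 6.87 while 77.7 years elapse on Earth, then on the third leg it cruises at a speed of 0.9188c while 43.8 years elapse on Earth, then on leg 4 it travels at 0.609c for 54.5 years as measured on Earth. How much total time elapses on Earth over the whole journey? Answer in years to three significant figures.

Leg 1: γ = 1.27; Δt_1 = 1.270 × 29.1 = 36.96 years.
Leg 2: 77.7 years is already measured on Earth.
Leg 3: 43.8 years is already measured on Earth.
Leg 4: 54.5 years is already measured on Earth.
Total: 36.96 + 77.70 + 43.80 + 54.50 years.

Δt = 213 years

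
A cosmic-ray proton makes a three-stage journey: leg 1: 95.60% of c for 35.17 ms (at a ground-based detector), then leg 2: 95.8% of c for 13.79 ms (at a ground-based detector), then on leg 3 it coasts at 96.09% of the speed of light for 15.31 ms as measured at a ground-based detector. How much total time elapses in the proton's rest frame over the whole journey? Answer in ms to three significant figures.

Leg 1: β = 0.9560; γ = 1/√(1 − 0.9560²) = 1/√0.08606 = 3.409; τ_1 = 35.17/3.409 = 10.32 ms.
Leg 2: β = 0.958; γ = 1/√(1 − 0.958²) = 1/√0.08224 = 3.487; τ_2 = 13.79/3.487 = 3.955 ms.
Leg 3: β = 0.9609; γ = 1/√(1 − 0.9609²) = 1/√0.07667 = 3.611; τ_3 = 15.31/3.611 = 4.239 ms.
Total: 10.32 + 3.955 + 4.239 ms.

τ = 18.5 ms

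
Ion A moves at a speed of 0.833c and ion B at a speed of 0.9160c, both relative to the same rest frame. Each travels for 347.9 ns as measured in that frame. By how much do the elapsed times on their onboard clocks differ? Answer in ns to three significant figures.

A: γ = 1/√(1 − 0.833²) = 1/√0.3061 = 1.807; τ_A = 347.9/1.807 = 192.5 ns.
B: γ = 1/√(1 − 0.9160²) = 1/√0.1609 = 2.493; τ_B = 347.9/2.493 = 139.6 ns.

|τ_A − τ_B| = 52.9 ns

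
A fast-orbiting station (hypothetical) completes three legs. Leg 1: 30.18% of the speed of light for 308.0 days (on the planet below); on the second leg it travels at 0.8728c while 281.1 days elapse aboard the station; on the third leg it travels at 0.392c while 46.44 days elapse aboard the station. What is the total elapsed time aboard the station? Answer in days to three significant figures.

Leg 1: β = 0.3018; γ = 1/√(1 − 0.3018²) = 1/√0.9089 = 1.049; τ_1 = 308.0/1.049 = 293.6 days.
Leg 2: 281.1 days is already measured aboard the station.
Leg 3: 46.44 days is already measured aboard the station.
Total: 293.6 + 281.1 + 46.44 days.

τ = 621 days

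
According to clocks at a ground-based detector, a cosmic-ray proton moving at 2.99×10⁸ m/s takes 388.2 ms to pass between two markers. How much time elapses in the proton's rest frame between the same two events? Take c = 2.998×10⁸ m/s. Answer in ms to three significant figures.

β = 2.99×10⁸/2.998×10⁸ = 0.9973; γ = 1/√(1 − 0.9973²) = 13.70
The interval measured at a ground-based detector is the dilated one; the clock in the proton's rest frame measures the proper time τ = Δt/γ = 388.2/13.70 ms.

τ = 28.3 ms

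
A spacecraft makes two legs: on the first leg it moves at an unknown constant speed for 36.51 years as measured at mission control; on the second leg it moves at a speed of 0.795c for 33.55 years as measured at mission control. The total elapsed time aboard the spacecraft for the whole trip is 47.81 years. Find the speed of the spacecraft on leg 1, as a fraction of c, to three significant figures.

β = 0.659

Leg 1: speed unknown; τ_1 = 36.51/γ_1.
Leg 2: γ = 1/√(1 − 0.795²) = 1/√0.3680 = 1.649; τ_2 = 33.55/1.649 = 20.35 years.
Total proper time: τ_1 + 20.35 = 47.81, so τ_1 = 47.81 − 20.35 = 27.46 years.
γ_1 = 36.51/27.46 = 1.330; β = √(1 − 1/γ²) = √0.4344.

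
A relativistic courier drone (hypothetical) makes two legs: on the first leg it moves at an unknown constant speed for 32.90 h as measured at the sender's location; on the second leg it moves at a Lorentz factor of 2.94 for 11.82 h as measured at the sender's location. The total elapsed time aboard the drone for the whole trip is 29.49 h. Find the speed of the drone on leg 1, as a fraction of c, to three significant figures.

Leg 1: speed unknown; τ_1 = 32.90/γ_1.
Leg 2: γ = 2.94; τ_2 = 11.82/2.940 = 4.020 h.
Total proper time: τ_1 + 4.020 = 29.49, so τ_1 = 29.49 − 4.020 = 25.47 h.
γ_1 = 32.90/25.47 = 1.292; β = √(1 − 1/γ²) = √0.4007.

β = 0.633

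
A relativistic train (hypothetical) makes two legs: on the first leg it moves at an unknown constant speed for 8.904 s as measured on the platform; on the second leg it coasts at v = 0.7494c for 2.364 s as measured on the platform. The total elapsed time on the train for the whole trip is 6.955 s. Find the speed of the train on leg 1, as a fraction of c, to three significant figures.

Leg 1: speed unknown; τ_1 = 8.904/γ_1.
Leg 2: γ = 1/√(1 − 0.7494²) = 1/√0.4384 = 1.510; τ_2 = 2.364/1.510 = 1.565 s.
Total proper time: τ_1 + 1.565 = 6.955, so τ_1 = 6.955 − 1.565 = 5.390 s.
γ_1 = 8.904/5.390 = 1.652; β = √(1 − 1/γ²) = √0.6336.

β = 0.796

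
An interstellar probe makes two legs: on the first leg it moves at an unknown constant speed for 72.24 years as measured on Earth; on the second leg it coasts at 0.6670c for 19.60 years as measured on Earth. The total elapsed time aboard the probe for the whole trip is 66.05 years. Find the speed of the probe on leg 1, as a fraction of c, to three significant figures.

Leg 1: speed unknown; τ_1 = 72.24/γ_1.
Leg 2: γ = 1/√(1 − 0.6670²) = 1/√0.5551 = 1.342; τ_2 = 19.60/1.342 = 14.60 years.
Total proper time: τ_1 + 14.60 = 66.05, so τ_1 = 66.05 − 14.60 = 51.45 years.
γ_1 = 72.24/51.45 = 1.404; β = √(1 − 1/γ²) = √0.4928.

β = 0.702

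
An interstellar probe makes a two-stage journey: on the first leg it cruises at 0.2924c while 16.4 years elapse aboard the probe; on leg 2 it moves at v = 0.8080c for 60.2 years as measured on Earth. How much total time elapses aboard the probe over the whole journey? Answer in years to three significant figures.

Leg 1: 16.4 years is already measured aboard the probe.
Leg 2: γ = 1/√(1 − 0.8080²) = 1/√0.3471 = 1.697; τ_2 = 60.2/1.697 = 35.47 years.
Total: 16.40 + 35.47 years.

τ = 51.9 years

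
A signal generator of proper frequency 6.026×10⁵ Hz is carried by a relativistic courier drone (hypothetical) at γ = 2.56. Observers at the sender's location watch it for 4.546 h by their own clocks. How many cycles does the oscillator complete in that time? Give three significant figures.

γ = 2.56
During 4.546 h of lab time, the oscillator's proper time advances by τ = Δt/γ = 4.546/2.560 = 1.776 h = 6.393×10³ s.
N = f × τ = 6.026×10⁵ × 6.393×10³ = 3.852×10⁹.

N = 3.85×10⁹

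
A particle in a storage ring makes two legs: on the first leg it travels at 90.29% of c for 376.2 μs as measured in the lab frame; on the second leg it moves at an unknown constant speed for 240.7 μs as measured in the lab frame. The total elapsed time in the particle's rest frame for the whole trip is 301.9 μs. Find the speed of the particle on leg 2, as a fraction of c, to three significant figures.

Leg 1: β = 0.9029; γ = 1/√(1 − 0.9029²) = 1/√0.1848 = 2.326; τ_1 = 376.2/2.326 = 161.7 μs.
Leg 2: speed unknown; τ_2 = 240.7/γ_2.
Total proper time: 161.7 + τ_2 = 301.9, so τ_2 = 301.9 − 161.7 = 140.2 μs.
γ_2 = 240.7/140.2 = 1.717; β = √(1 − 1/γ²) = √0.6608.

β = 0.813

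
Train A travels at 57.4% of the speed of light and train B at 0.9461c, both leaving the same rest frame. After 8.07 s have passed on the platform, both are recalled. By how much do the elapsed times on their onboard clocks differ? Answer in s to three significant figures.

|τ_A − τ_B| = 3.99 s

A: β = 0.574; γ = 1/√(1 − 0.574²) = 1/√0.6705 = 1.221; τ_A = 8.07/1.221 = 6.608 s.
B: γ = 1/√(1 − 0.9461²) = 1/√0.1049 = 3.088; τ_B = 8.07/3.088 = 2.614 s.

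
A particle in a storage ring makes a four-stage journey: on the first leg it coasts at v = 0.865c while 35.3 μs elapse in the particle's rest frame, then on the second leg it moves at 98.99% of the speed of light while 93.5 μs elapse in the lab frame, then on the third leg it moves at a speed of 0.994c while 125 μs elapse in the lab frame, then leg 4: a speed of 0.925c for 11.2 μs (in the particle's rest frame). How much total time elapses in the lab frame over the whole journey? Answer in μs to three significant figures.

Δt = 318 μs

Leg 1: γ = 1/√(1 − 0.865²) = 1/√0.2518 = 1.993; Δt_1 = 1.993 × 35.3 = 70.35 μs.
Leg 2: 93.5 μs is already measured in the lab frame.
Leg 3: 125 μs is already measured in the lab frame.
Leg 4: γ = 1/√(1 − 0.925²) = 1/√0.1444 = 2.632; Δt_4 = 2.632 × 11.2 = 29.48 μs.
Total: 70.35 + 93.50 + 125.0 + 29.48 μs.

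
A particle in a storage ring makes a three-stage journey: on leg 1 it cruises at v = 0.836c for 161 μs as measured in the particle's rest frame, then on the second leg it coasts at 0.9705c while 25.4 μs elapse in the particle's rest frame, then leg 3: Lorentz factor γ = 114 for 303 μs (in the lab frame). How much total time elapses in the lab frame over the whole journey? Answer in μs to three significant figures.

Leg 1: γ = 1/√(1 − 0.836²) = 1/√0.3011 = 1.822; Δt_1 = 1.822 × 161 = 293.4 μs.
Leg 2: γ = 1/√(1 − 0.9705²) = 1/√0.05813 = 4.148; Δt_2 = 4.148 × 25.4 = 105.3 μs.
Leg 3: 303 μs is already measured in the lab frame.
Total: 293.4 + 105.3 + 303.0 μs.

Δt = 702 μs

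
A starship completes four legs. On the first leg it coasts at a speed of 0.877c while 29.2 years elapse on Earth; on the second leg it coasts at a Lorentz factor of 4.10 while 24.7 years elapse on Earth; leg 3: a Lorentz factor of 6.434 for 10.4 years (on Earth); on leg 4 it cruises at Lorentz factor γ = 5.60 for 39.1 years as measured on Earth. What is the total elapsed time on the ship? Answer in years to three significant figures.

Leg 1: γ = 1/√(1 − 0.877²) = 1/√0.2309 = 2.081; τ_1 = 29.2/2.081 = 14.03 years.
Leg 2: γ = 4.10; τ_2 = 24.7/4.100 = 6.024 years.
Leg 3: γ = 6.434; τ_3 = 10.4/6.434 = 1.616 years.
Leg 4: γ = 5.60; τ_4 = 39.1/5.600 = 6.982 years.
Total: 14.03 + 6.024 + 1.616 + 6.982 years.

τ = 28.7 years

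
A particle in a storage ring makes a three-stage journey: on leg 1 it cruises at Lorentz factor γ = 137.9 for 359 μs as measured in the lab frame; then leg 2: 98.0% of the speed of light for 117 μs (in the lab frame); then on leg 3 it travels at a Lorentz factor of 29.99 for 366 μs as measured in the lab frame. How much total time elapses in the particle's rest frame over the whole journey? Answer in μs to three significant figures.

τ = 38.1 μs

Leg 1: γ = 137.9; τ_1 = 359/137.9 = 2.603 μs.
Leg 2: β = 0.980; γ = 1/√(1 − 0.980²) = 1/√0.03960 = 5.025; τ_2 = 117/5.025 = 23.28 μs.
Leg 3: γ = 29.99; τ_3 = 366/29.99 = 12.20 μs.
Total: 2.603 + 23.28 + 12.20 μs.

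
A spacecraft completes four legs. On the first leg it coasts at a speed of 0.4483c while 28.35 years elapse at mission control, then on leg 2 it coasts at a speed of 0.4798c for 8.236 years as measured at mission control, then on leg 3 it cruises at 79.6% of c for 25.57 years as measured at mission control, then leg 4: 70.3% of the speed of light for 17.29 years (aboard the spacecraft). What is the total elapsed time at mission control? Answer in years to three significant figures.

Leg 1: 28.35 years is already measured at mission control.
Leg 2: 8.236 years is already measured at mission control.
Leg 3: 25.57 years is already measured at mission control.
Leg 4: β = 0.703; γ = 1/√(1 − 0.703²) = 1/√0.5058 = 1.406; Δt_4 = 1.406 × 17.29 = 24.31 years.
Total: 28.35 + 8.236 + 25.57 + 24.31 years.

Δt = 86.5 years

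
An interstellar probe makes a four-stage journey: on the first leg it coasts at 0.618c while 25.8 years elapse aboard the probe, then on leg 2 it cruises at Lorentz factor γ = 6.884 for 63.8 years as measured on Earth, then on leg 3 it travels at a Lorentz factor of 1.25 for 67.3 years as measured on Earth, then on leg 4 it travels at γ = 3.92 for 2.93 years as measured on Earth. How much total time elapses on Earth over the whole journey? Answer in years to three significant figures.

Leg 1: γ = 1/√(1 − 0.618²) = 1/√0.6181 = 1.272; Δt_1 = 1.272 × 25.8 = 32.82 years.
Leg 2: 63.8 years is already measured on Earth.
Leg 3: 67.3 years is already measured on Earth.
Leg 4: 2.93 years is already measured on Earth.
Total: 32.82 + 63.80 + 67.30 + 2.930 years.

Δt = 167 years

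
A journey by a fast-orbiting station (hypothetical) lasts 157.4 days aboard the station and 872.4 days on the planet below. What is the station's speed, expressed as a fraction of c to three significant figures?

The proper time is measured aboard the station (both events occur at the station's location); Δt is measured on the planet below. γ = Δt/τ = 872.4/157.4 = 5.543.
β = √(1 − 1/γ²) = √(1 − 0.03255) = √0.9674

v = 0.984c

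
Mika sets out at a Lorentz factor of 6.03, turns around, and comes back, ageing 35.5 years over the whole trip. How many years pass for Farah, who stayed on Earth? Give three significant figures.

Δt = 214 years

γ = 6.03
Earth-frame duration is the dilated interval: Δt = γτ = 6.030 × 35.5 years.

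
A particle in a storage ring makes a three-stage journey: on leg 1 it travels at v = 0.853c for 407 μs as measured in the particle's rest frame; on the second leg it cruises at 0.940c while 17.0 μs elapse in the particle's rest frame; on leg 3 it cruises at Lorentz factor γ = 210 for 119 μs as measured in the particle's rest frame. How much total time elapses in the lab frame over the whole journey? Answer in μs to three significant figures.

Δt = 2.58×10⁴ μs

Leg 1: γ = 1/√(1 − 0.853²) = 1/√0.2724 = 1.916; Δt_1 = 1.916 × 407 = 779.8 μs.
Leg 2: γ = 1/√(1 − 0.940²) = 1/√0.1164 = 2.931; Δt_2 = 2.931 × 17.0 = 49.83 μs.
Leg 3: γ = 210; Δt_3 = 210.0 × 119 = 2.499×10⁴ μs.
Total: 779.8 + 49.83 + 2.499×10⁴ μs.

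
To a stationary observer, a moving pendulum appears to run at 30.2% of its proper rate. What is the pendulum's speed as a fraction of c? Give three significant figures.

Rate ratio = 1/γ, so γ = 1/0.302 = 3.311.
β = √(1 − 1/γ²) = √(1 − 0.302²) = √0.9088

β = 0.953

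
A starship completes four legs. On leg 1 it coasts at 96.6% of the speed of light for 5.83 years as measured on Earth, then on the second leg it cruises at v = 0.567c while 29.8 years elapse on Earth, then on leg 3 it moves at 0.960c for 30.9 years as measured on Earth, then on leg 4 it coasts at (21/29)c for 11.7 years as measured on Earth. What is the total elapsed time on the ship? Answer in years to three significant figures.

Leg 1: β = 0.966; γ = 1/√(1 − 0.966²) = 1/√0.06684 = 3.868; τ_1 = 5.83/3.868 = 1.507 years.
Leg 2: γ = 1/√(1 − 0.567²) = 1/√0.6785 = 1.214; τ_2 = 29.8/1.214 = 24.55 years.
Leg 3: γ = 1/√(1 − 0.960²) = 25/7 ≈ 3.571; τ_3 = 30.9/3.571 = 8.652 years.
Leg 4: γ = 1/√(1 − (21/29)²) = 29/20 = 1.450; τ_4 = 11.7/1.450 = 8.069 years.
Total: 1.507 + 24.55 + 8.652 + 8.069 years.

τ = 42.8 years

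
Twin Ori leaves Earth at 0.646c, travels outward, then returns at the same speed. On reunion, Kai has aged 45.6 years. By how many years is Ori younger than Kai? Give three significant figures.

γ = 1/√(1 − 0.646²) = 1/√0.5827 = 1.310
Ori's elapsed proper time: τ = 45.6/1.310 = 34.81 years.
Age gap = Δt − τ = 45.6 − 34.81 years.

Δt − τ = 10.8 years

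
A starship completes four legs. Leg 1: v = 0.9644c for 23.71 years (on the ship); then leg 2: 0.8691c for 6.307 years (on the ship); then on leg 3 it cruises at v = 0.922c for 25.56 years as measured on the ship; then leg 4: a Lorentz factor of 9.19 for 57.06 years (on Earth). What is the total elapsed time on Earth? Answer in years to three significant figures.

Leg 1: γ = 1/√(1 − 0.9644²) = 1/√0.06993 = 3.781; Δt_1 = 3.781 × 23.71 = 89.66 years.
Leg 2: γ = 1/√(1 − 0.8691²) = 1/√0.2447 = 2.022; Δt_2 = 2.022 × 6.307 = 12.75 years.
Leg 3: γ = 1/√(1 − 0.922²) = 1/√0.1499 = 2.583; Δt_3 = 2.583 × 25.56 = 66.01 years.
Leg 4: 57.06 years is already measured on Earth.
Total: 89.66 + 12.75 + 66.01 + 57.06 years.

Δt = 225 years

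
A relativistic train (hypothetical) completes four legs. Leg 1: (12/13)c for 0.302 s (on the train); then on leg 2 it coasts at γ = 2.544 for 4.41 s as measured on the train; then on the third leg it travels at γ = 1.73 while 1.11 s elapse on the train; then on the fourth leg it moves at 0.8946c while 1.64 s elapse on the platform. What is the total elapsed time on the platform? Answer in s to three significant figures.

Leg 1: γ = 1/√(1 − (12/13)²) = 13/5 = 2.600; Δt_1 = 2.600 × 0.302 = 0.7852 s.
Leg 2: γ = 2.544; Δt_2 = 2.544 × 4.41 = 11.22 s.
Leg 3: γ = 1.73; Δt_3 = 1.730 × 1.11 = 1.920 s.
Leg 4: 1.64 s is already measured on the platform.
Total: 0.7852 + 11.22 + 1.920 + 1.640 s.

Δt = 15.6 s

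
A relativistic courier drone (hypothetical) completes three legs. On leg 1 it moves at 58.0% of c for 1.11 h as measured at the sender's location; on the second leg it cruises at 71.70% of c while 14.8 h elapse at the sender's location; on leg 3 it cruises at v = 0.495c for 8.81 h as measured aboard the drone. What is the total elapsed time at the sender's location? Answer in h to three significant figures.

Δt = 26.0 h

Leg 1: 1.11 h is already measured at the sender's location.
Leg 2: 14.8 h is already measured at the sender's location.
Leg 3: γ = 1/√(1 − 0.495²) = 1/√0.7550 = 1.151; Δt_3 = 1.151 × 8.81 = 10.14 h.
Total: 1.110 + 14.80 + 10.14 h.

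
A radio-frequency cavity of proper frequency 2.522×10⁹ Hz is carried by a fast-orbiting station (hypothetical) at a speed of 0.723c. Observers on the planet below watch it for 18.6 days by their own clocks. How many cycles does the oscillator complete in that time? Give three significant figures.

N = 2.80×10¹⁵

γ = 1/√(1 − 0.723²) = 1/√0.4773 = 1.447
During 18.6 days of lab time, the oscillator's proper time advances by τ = Δt/γ = 18.6/1.447 = 12.85 days = 1.110×10⁶ s.
N = f × τ = 2.522×10⁹ × 1.110×10⁶ = 2.800×10¹⁵.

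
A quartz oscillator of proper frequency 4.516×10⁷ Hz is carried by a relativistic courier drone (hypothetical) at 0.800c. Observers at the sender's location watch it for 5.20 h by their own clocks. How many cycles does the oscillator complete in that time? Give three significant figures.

γ = 1/√(1 − 0.800²) = 5/3 ≈ 1.667
During 5.20 h of lab time, the oscillator's proper time advances by τ = Δt/γ = 5.20/1.667 = 3.120 h = 1.123×10⁴ s.
N = f × τ = 4.516×10⁷ × 1.123×10⁴ = 5.072×10¹¹.

N = 5.07×10¹¹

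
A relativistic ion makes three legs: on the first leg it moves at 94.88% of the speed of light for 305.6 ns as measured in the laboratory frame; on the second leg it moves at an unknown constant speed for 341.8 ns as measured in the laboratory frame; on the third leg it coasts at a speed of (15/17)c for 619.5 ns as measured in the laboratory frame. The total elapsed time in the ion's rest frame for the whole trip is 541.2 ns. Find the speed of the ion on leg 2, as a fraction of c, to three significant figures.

β = 0.894

Leg 1: β = 0.9488; γ = 1/√(1 − 0.9488²) = 1/√0.09978 = 3.166; τ_1 = 305.6/3.166 = 96.53 ns.
Leg 2: speed unknown; τ_2 = 341.8/γ_2.
Leg 3: γ = 1/√(1 − (15/17)²) = 17/8 = 2.125; τ_3 = 619.5/2.125 = 291.5 ns.
Total proper time: 96.53 + τ_2 + 291.5 = 541.2, so τ_2 = 541.2 − 388.1 = 153.1 ns.
γ_2 = 341.8/153.1 = 2.232; β = √(1 − 1/γ²) = √0.7993.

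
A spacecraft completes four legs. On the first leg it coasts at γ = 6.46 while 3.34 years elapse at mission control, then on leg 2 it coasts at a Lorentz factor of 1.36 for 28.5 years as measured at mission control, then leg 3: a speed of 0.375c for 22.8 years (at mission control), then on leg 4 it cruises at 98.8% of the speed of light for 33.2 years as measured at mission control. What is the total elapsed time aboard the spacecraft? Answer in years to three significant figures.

τ = 47.7 years

Leg 1: γ = 6.46; τ_1 = 3.34/6.460 = 0.5170 years.
Leg 2: γ = 1.36; τ_2 = 28.5/1.360 = 20.96 years.
Leg 3: γ = 1/√(1 − 0.375²) = 1/√0.8594 = 1.079; τ_3 = 22.8/1.079 = 21.14 years.
Leg 4: β = 0.988; γ = 1/√(1 − 0.988²) = 1/√0.02386 = 6.474; τ_4 = 33.2/6.474 = 5.128 years.
Total: 0.5170 + 20.96 + 21.14 + 5.128 years.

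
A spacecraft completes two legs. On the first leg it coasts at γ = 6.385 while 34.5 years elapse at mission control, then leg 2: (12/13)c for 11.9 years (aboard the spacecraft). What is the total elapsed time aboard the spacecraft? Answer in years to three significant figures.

τ = 17.3 years

Leg 1: γ = 6.385; τ_1 = 34.5/6.385 = 5.403 years.
Leg 2: 11.9 years is already measured aboard the spacecraft.
Total: 5.403 + 11.90 years.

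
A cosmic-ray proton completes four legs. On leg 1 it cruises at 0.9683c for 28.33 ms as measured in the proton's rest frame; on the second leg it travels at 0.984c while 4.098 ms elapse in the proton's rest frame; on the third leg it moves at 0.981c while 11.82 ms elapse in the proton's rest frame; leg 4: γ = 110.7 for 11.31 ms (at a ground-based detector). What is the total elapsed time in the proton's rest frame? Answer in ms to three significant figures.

Leg 1: 28.33 ms is already measured in the proton's rest frame.
Leg 2: 4.098 ms is already measured in the proton's rest frame.
Leg 3: 11.82 ms is already measured in the proton's rest frame.
Leg 4: γ = 110.7; τ_4 = 11.31/110.7 = 0.1022 ms.
Total: 28.33 + 4.098 + 11.82 + 0.1022 ms.

τ = 44.4 ms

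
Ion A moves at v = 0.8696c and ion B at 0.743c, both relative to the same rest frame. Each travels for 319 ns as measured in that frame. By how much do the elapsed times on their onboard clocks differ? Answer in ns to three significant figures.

|τ_A − τ_B| = 56.0 ns

A: γ = 1/√(1 − 0.8696²) = 1/√0.2438 = 2.025; τ_A = 319/2.025 = 157.5 ns.
B: γ = 1/√(1 − 0.743²) = 1/√0.4480 = 1.494; τ_B = 319/1.494 = 213.5 ns.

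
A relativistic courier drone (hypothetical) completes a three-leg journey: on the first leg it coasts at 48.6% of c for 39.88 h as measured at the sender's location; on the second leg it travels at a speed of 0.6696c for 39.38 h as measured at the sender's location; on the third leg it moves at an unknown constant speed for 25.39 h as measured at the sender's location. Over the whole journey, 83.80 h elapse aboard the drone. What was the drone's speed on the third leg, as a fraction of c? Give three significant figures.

Leg 1: β = 0.486; γ = 1/√(1 − 0.486²) = 1/√0.7638 = 1.144; τ_1 = 39.88/1.144 = 34.85 h.
Leg 2: γ = 1/√(1 − 0.6696²) = 1/√0.5516 = 1.346; τ_2 = 39.38/1.346 = 29.25 h.
Leg 3: speed unknown; τ_3 = 25.39/γ_3.
Total proper time: 34.85 + 29.25 + τ_3 = 83.80, so τ_3 = 83.80 − 64.10 = 19.70 h.
γ_3 = 25.39/19.70 = 1.289; β = √(1 − 1/γ²) = √0.3981.

β = 0.631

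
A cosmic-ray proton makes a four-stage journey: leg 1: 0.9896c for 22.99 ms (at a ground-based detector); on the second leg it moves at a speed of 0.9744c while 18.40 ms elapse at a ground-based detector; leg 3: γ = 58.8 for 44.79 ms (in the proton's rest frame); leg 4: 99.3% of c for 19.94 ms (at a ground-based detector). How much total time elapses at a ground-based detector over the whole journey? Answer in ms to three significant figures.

Leg 1: 22.99 ms is already measured at a ground-based detector.
Leg 2: 18.40 ms is already measured at a ground-based detector.
Leg 3: γ = 58.8; Δt_3 = 58.80 × 44.79 = 2634 ms.
Leg 4: 19.94 ms is already measured at a ground-based detector.
Total: 22.99 + 18.40 + 2634 + 19.94 ms.

Δt = 2690 ms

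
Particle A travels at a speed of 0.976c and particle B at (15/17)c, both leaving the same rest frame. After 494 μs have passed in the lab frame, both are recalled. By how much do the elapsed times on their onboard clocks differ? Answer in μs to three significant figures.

|τ_A − τ_B| = 125 μs

A: γ = 1/√(1 − 0.976²) = 1/√0.04742 = 4.592; τ_A = 494/4.592 = 107.6 μs.
B: γ = 1/√(1 − (15/17)²) = 17/8 = 2.125; τ_B = 494/2.125 = 232.5 μs.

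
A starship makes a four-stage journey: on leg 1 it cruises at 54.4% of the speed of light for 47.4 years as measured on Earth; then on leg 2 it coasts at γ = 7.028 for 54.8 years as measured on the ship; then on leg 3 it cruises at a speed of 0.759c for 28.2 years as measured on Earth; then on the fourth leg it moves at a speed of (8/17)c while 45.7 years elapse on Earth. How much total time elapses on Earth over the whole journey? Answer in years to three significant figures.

Δt = 506 years

Leg 1: 47.4 years is already measured on Earth.
Leg 2: γ = 7.028; Δt_2 = 7.028 × 54.8 = 385.1 years.
Leg 3: 28.2 years is already measured on Earth.
Leg 4: 45.7 years is already measured on Earth.
Total: 47.40 + 385.1 + 28.20 + 45.70 years.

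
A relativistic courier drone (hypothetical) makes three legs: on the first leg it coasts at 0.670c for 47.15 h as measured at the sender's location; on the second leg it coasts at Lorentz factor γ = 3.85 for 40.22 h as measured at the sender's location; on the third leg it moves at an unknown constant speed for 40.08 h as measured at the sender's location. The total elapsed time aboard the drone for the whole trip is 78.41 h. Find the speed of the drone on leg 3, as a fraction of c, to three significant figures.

β = 0.569

Leg 1: γ = 1/√(1 − 0.670²) = 1/√0.5511 = 1.347; τ_1 = 47.15/1.347 = 35.00 h.
Leg 2: γ = 3.85; τ_2 = 40.22/3.850 = 10.45 h.
Leg 3: speed unknown; τ_3 = 40.08/γ_3.
Total proper time: 35.00 + 10.45 + τ_3 = 78.41, so τ_3 = 78.41 − 45.45 = 32.96 h.
γ_3 = 40.08/32.96 = 1.216; β = √(1 − 1/γ²) = √0.3237.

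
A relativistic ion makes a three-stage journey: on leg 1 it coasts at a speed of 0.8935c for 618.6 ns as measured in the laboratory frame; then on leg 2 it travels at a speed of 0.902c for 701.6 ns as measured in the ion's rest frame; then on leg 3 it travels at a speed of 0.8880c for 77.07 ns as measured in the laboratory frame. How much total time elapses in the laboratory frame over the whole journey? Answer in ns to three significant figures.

Leg 1: 618.6 ns is already measured in the laboratory frame.
Leg 2: γ = 1/√(1 − 0.902²) = 1/√0.1864 = 2.316; Δt_2 = 2.316 × 701.6 = 1625 ns.
Leg 3: 77.07 ns is already measured in the laboratory frame.
Total: 618.6 + 1625 + 77.07 ns.

Δt = 2320 ns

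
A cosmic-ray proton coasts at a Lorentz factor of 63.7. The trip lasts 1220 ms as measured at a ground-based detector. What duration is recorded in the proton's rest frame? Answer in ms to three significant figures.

τ = 19.2 ms

γ = 63.7
The interval measured at a ground-based detector is the dilated one; the clock in the proton's rest frame measures the proper time τ = Δt/γ = 1220/63.70 ms.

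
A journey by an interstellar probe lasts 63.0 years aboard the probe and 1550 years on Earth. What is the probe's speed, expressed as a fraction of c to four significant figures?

v = 0.9992c

The proper time is measured aboard the probe (both events occur at the probe's location); Δt is measured on Earth. γ = Δt/τ = 1550/63.0 = 24.60.
β = √(1 − 1/γ²) = √(1 − 0.001652) = √0.9983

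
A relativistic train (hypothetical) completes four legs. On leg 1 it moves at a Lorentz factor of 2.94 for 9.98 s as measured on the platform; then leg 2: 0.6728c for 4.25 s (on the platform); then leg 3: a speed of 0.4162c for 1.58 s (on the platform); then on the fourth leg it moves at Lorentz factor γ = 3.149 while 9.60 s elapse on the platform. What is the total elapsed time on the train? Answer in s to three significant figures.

Leg 1: γ = 2.94; τ_1 = 9.98/2.940 = 3.395 s.
Leg 2: γ = 1/√(1 − 0.6728²) = 1/√0.5473 = 1.352; τ_2 = 4.25/1.352 = 3.144 s.
Leg 3: γ = 1/√(1 − 0.4162²) = 1/√0.8268 = 1.100; τ_3 = 1.58/1.100 = 1.437 s.
Leg 4: γ = 3.149; τ_4 = 9.60/3.149 = 3.049 s.
Total: 3.395 + 3.144 + 1.437 + 3.049 s.

τ = 11.0 s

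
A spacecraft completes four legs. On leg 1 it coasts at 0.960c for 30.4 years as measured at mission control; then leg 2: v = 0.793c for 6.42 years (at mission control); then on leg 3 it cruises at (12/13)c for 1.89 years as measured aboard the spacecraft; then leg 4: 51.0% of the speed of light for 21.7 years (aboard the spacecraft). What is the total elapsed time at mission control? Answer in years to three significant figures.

Δt = 67.0 years

Leg 1: 30.4 years is already measured at mission control.
Leg 2: 6.42 years is already measured at mission control.
Leg 3: γ = 1/√(1 − (12/13)²) = 13/5 = 2.600; Δt_3 = 2.600 × 1.89 = 4.914 years.
Leg 4: β = 0.510; γ = 1/√(1 − 0.510²) = 1/√0.7399 = 1.163; Δt_4 = 1.163 × 21.7 = 25.23 years.
Total: 30.40 + 6.420 + 4.914 + 25.23 years.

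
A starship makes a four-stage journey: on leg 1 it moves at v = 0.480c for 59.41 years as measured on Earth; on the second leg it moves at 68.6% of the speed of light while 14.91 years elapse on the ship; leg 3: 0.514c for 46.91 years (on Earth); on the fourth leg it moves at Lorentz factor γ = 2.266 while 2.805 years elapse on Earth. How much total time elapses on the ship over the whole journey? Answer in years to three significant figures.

Leg 1: γ = 1/√(1 − 0.480²) = 1/√0.7696 = 1.140; τ_1 = 59.41/1.140 = 52.12 years.
Leg 2: 14.91 years is already measured on the ship.
Leg 3: γ = 1/√(1 − 0.514²) = 1/√0.7358 = 1.166; τ_3 = 46.91/1.166 = 40.24 years.
Leg 4: γ = 2.266; τ_4 = 2.805/2.266 = 1.238 years.
Total: 52.12 + 14.91 + 40.24 + 1.238 years.

τ = 109 years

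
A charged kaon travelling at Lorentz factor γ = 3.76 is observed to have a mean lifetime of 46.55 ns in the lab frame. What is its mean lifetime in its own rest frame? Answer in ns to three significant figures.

γ = 3.76
The lab-frame lifetime is the dilated interval; the proper lifetime is τ₀ = Δt/γ = 46.55/3.760 ns.

τ₀ = 12.4 ns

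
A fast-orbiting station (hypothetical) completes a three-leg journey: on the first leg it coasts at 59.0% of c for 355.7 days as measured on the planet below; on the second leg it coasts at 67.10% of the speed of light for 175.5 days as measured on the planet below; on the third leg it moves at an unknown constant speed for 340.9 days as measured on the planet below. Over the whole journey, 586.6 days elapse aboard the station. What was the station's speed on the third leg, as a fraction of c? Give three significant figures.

Leg 1: β = 0.590; γ = 1/√(1 − 0.590²) = 1/√0.6519 = 1.239; τ_1 = 355.7/1.239 = 287.2 days.
Leg 2: β = 0.6710; γ = 1/√(1 − 0.6710²) = 1/√0.5498 = 1.349; τ_2 = 175.5/1.349 = 130.1 days.
Leg 3: speed unknown; τ_3 = 340.9/γ_3.
Total proper time: 287.2 + 130.1 + τ_3 = 586.6, so τ_3 = 586.6 − 417.3 = 169.3 days.
γ_3 = 340.9/169.3 = 2.014; β = √(1 − 1/γ²) = √0.7534.

β = 0.868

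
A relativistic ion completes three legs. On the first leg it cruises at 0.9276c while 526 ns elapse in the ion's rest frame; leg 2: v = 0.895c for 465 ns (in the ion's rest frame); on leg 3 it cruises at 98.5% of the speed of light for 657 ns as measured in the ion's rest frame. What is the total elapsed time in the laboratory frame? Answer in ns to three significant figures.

Δt = 6260 ns

Leg 1: γ = 1/√(1 − 0.9276²) = 1/√0.1396 = 2.677; Δt_1 = 2.677 × 526 = 1408 ns.
Leg 2: γ = 1/√(1 − 0.895²) = 1/√0.1990 = 2.242; Δt_2 = 2.242 × 465 = 1042 ns.
Leg 3: β = 0.985; γ = 1/√(1 − 0.985²) = 1/√0.02977 = 5.795; Δt_3 = 5.795 × 657 = 3807 ns.
Total: 1408 + 1042 + 3807 ns.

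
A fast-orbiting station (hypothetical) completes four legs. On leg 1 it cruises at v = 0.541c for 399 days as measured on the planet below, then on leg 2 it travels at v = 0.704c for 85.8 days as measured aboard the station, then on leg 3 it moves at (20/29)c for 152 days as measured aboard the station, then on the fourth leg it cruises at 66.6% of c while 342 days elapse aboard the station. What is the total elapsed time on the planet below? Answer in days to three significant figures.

Leg 1: 399 days is already measured on the planet below.
Leg 2: γ = 1/√(1 − 0.704²) = 1/√0.5044 = 1.408; Δt_2 = 1.408 × 85.8 = 120.8 days.
Leg 3: γ = 1/√(1 − (20/29)²) = 29/21 ≈ 1.381; Δt_3 = 1.381 × 152 = 209.9 days.
Leg 4: β = 0.666; γ = 1/√(1 − 0.666²) = 1/√0.5564 = 1.341; Δt_4 = 1.341 × 342 = 458.5 days.
Total: 399.0 + 120.8 + 209.9 + 458.5 days.

Δt = 1190 days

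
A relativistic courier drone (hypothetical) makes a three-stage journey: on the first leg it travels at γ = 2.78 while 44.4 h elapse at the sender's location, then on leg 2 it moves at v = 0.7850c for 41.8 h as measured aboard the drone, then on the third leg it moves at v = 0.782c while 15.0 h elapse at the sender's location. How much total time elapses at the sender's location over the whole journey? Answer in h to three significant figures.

Leg 1: 44.4 h is already measured at the sender's location.
Leg 2: γ = 1/√(1 − 0.7850²) = 1/√0.3838 = 1.614; Δt_2 = 1.614 × 41.8 = 67.47 h.
Leg 3: 15.0 h is already measured at the sender's location.
Total: 44.40 + 67.47 + 15.00 h.

Δt = 127 h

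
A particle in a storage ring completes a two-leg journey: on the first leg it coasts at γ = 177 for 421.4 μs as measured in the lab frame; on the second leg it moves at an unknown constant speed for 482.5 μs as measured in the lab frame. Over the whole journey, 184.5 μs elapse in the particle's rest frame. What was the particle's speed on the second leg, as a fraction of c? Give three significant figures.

β = 0.926

Leg 1: γ = 177; τ_1 = 421.4/177.0 = 2.381 μs.
Leg 2: speed unknown; τ_2 = 482.5/γ_2.
Total proper time: 2.381 + τ_2 = 184.5, so τ_2 = 184.5 − 2.381 = 182.1 μs.
γ_2 = 482.5/182.1 = 2.649; β = √(1 − 1/γ²) = √0.8575.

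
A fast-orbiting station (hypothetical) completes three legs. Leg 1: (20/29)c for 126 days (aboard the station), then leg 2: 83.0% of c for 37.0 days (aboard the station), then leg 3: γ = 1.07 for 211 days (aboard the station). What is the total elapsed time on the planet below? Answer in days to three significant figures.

Δt = 466 days

Leg 1: γ = 1/√(1 − (20/29)²) = 29/21 ≈ 1.381; Δt_1 = 1.381 × 126 = 174.0 days.
Leg 2: β = 0.830; γ = 1/√(1 − 0.830²) = 1/√0.3111 = 1.793; Δt_2 = 1.793 × 37.0 = 66.34 days.
Leg 3: γ = 1.07; Δt_3 = 1.070 × 211 = 225.8 days.
Total: 174.0 + 66.34 + 225.8 days.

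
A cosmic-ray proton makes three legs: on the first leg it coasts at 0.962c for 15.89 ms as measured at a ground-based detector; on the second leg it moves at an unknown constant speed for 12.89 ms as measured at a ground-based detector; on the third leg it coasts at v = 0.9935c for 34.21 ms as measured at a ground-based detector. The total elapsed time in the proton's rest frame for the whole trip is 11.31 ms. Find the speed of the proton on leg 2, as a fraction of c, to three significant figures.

β = 0.971

Leg 1: γ = 1/√(1 − 0.962²) = 1/√0.07456 = 3.662; τ_1 = 15.89/3.662 = 4.339 ms.
Leg 2: speed unknown; τ_2 = 12.89/γ_2.
Leg 3: γ = 1/√(1 − 0.9935²) = 1/√0.01296 = 8.785; τ_3 = 34.21/8.785 = 3.894 ms.
Total proper time: 4.339 + τ_2 + 3.894 = 11.31, so τ_2 = 11.31 − 8.233 = 3.077 ms.
γ_2 = 12.89/3.077 = 4.189; β = √(1 − 1/γ²) = √0.9430.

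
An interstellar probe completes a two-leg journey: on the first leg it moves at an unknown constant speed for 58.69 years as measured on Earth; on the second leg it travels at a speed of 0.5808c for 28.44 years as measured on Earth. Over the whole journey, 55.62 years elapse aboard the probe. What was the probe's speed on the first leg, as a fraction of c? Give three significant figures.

β = 0.833

Leg 1: speed unknown; τ_1 = 58.69/γ_1.
Leg 2: γ = 1/√(1 − 0.5808²) = 1/√0.6627 = 1.228; τ_2 = 28.44/1.228 = 23.15 years.
Total proper time: τ_1 + 23.15 = 55.62, so τ_1 = 55.62 − 23.15 = 32.47 years.
γ_1 = 58.69/32.47 = 1.808; β = √(1 − 1/γ²) = √0.6939.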